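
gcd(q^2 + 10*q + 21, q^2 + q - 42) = q + 7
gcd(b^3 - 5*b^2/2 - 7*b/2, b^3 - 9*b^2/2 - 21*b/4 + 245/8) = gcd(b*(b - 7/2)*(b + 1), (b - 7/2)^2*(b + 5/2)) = b - 7/2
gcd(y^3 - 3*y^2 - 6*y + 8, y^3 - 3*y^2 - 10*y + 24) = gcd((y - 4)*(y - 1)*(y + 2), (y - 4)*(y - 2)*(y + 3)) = y - 4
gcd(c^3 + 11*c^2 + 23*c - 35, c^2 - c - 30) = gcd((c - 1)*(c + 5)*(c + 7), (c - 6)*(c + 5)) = c + 5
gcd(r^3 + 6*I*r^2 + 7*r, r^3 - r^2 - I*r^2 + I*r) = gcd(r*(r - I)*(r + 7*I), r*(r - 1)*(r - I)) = r^2 - I*r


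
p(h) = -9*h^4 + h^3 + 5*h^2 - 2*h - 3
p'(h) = -36*h^3 + 3*h^2 + 10*h - 2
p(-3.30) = -1045.22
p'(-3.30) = 1291.40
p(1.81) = -80.91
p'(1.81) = -187.54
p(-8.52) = -47665.77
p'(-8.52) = 22395.50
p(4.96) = -5215.04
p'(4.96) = -4271.46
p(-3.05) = -757.59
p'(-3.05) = 1016.82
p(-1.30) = -19.85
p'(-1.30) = 69.16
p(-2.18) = -188.51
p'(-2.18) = 363.43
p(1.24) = -17.16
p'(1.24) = -53.63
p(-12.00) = -187611.00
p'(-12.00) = 62518.00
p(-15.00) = -457848.00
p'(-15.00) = 122023.00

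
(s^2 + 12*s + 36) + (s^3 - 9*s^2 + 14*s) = s^3 - 8*s^2 + 26*s + 36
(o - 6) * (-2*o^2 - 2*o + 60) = -2*o^3 + 10*o^2 + 72*o - 360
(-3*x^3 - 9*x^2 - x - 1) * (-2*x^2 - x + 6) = 6*x^5 + 21*x^4 - 7*x^3 - 51*x^2 - 5*x - 6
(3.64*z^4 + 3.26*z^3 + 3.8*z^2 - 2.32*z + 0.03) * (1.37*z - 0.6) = 4.9868*z^5 + 2.2822*z^4 + 3.25*z^3 - 5.4584*z^2 + 1.4331*z - 0.018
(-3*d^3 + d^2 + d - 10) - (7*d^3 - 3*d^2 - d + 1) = -10*d^3 + 4*d^2 + 2*d - 11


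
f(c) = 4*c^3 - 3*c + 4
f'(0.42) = -0.88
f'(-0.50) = 0.00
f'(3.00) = 105.00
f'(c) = 12*c^2 - 3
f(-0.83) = 4.20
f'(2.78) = 89.74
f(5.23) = 560.53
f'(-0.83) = 5.27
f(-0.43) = 4.97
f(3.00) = 103.00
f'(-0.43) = -0.78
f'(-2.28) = 59.38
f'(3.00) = 105.00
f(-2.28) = -36.57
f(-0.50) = 5.00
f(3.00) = 103.00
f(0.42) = 3.04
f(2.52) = 60.45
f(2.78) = 81.60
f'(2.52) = 73.20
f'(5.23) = 325.23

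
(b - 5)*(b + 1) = b^2 - 4*b - 5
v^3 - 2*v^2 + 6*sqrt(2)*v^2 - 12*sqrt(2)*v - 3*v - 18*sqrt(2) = (v - 3)*(v + 1)*(v + 6*sqrt(2))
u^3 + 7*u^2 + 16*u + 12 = (u + 2)^2*(u + 3)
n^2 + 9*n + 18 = (n + 3)*(n + 6)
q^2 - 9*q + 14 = (q - 7)*(q - 2)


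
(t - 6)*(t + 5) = t^2 - t - 30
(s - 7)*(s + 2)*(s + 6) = s^3 + s^2 - 44*s - 84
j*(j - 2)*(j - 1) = j^3 - 3*j^2 + 2*j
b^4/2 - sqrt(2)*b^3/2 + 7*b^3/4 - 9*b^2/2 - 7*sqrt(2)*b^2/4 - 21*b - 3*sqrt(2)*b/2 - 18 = (b/2 + 1)*(b + 3/2)*(b - 3*sqrt(2))*(b + 2*sqrt(2))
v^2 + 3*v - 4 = (v - 1)*(v + 4)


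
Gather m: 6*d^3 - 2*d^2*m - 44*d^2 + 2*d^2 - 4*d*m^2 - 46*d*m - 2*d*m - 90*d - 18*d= 6*d^3 - 42*d^2 - 4*d*m^2 - 108*d + m*(-2*d^2 - 48*d)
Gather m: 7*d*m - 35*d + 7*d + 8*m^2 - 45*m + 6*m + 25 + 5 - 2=-28*d + 8*m^2 + m*(7*d - 39) + 28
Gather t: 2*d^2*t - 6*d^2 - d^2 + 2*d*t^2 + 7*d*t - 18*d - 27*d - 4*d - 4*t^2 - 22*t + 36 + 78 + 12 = -7*d^2 - 49*d + t^2*(2*d - 4) + t*(2*d^2 + 7*d - 22) + 126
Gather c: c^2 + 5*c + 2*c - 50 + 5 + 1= c^2 + 7*c - 44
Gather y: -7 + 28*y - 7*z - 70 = 28*y - 7*z - 77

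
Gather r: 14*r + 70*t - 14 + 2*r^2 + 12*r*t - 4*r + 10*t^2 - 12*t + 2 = 2*r^2 + r*(12*t + 10) + 10*t^2 + 58*t - 12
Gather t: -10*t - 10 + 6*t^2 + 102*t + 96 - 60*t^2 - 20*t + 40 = -54*t^2 + 72*t + 126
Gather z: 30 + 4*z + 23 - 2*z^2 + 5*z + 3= -2*z^2 + 9*z + 56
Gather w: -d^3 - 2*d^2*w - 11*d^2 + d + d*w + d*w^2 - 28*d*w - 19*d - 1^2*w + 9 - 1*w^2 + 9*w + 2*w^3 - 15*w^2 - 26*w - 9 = -d^3 - 11*d^2 - 18*d + 2*w^3 + w^2*(d - 16) + w*(-2*d^2 - 27*d - 18)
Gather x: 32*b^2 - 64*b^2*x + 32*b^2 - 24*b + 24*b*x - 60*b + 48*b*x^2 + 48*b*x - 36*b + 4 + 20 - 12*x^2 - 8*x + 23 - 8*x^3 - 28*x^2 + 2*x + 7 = 64*b^2 - 120*b - 8*x^3 + x^2*(48*b - 40) + x*(-64*b^2 + 72*b - 6) + 54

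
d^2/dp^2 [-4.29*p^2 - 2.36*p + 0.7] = -8.58000000000000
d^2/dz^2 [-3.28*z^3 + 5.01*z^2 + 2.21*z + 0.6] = 10.02 - 19.68*z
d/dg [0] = 0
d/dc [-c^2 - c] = -2*c - 1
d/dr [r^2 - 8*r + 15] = 2*r - 8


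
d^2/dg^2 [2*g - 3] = 0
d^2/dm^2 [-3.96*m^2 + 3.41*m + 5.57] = -7.92000000000000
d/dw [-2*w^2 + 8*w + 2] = 8 - 4*w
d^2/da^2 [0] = 0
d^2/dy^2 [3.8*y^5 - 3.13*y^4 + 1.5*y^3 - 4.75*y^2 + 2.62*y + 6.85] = 76.0*y^3 - 37.56*y^2 + 9.0*y - 9.5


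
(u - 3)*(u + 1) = u^2 - 2*u - 3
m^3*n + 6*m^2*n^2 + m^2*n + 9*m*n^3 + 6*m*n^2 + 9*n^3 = (m + 3*n)^2*(m*n + n)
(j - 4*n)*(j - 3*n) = j^2 - 7*j*n + 12*n^2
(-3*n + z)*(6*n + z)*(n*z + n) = -18*n^3*z - 18*n^3 + 3*n^2*z^2 + 3*n^2*z + n*z^3 + n*z^2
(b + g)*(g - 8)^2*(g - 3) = b*g^3 - 19*b*g^2 + 112*b*g - 192*b + g^4 - 19*g^3 + 112*g^2 - 192*g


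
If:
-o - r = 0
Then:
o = -r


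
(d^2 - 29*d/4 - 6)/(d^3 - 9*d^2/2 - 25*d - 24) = (4*d + 3)/(2*(2*d^2 + 7*d + 6))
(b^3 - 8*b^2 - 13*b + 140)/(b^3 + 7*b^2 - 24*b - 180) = (b^2 - 3*b - 28)/(b^2 + 12*b + 36)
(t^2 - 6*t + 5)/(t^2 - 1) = (t - 5)/(t + 1)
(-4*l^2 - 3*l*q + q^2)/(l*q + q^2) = (-4*l + q)/q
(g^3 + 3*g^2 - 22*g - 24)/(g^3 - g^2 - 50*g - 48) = (g - 4)/(g - 8)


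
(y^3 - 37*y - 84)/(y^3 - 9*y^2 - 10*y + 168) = (y + 3)/(y - 6)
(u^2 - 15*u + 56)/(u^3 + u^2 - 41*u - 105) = (u - 8)/(u^2 + 8*u + 15)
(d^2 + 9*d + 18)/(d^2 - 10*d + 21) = (d^2 + 9*d + 18)/(d^2 - 10*d + 21)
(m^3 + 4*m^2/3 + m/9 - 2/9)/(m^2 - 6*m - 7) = (m^2 + m/3 - 2/9)/(m - 7)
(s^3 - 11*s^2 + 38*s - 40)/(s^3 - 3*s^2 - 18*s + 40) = (s - 4)/(s + 4)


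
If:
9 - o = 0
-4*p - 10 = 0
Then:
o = 9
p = -5/2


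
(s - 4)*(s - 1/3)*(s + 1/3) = s^3 - 4*s^2 - s/9 + 4/9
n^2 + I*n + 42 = (n - 6*I)*(n + 7*I)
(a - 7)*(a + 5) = a^2 - 2*a - 35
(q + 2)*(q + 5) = q^2 + 7*q + 10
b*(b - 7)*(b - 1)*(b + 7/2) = b^4 - 9*b^3/2 - 21*b^2 + 49*b/2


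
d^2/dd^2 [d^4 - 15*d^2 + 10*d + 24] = 12*d^2 - 30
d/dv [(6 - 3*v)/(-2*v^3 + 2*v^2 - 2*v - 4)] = 3*(v^3 - v^2 + v - (v - 2)*(3*v^2 - 2*v + 1) + 2)/(2*(v^3 - v^2 + v + 2)^2)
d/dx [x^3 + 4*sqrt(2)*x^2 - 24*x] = 3*x^2 + 8*sqrt(2)*x - 24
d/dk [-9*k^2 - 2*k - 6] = -18*k - 2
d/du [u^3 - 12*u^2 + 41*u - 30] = 3*u^2 - 24*u + 41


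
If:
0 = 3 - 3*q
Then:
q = 1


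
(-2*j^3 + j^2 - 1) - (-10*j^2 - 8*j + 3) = -2*j^3 + 11*j^2 + 8*j - 4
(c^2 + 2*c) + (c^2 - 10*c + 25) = 2*c^2 - 8*c + 25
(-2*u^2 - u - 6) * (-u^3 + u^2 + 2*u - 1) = 2*u^5 - u^4 + u^3 - 6*u^2 - 11*u + 6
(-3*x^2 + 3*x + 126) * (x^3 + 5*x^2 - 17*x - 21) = -3*x^5 - 12*x^4 + 192*x^3 + 642*x^2 - 2205*x - 2646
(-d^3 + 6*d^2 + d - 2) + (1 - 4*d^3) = -5*d^3 + 6*d^2 + d - 1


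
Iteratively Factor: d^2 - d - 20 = (d - 5)*(d + 4)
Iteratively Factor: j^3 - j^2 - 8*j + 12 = (j - 2)*(j^2 + j - 6) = (j - 2)^2*(j + 3)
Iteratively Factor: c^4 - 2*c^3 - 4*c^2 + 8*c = (c - 2)*(c^3 - 4*c) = (c - 2)^2*(c^2 + 2*c) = (c - 2)^2*(c + 2)*(c)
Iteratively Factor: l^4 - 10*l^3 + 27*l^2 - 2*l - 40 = (l - 4)*(l^3 - 6*l^2 + 3*l + 10) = (l - 4)*(l - 2)*(l^2 - 4*l - 5) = (l - 5)*(l - 4)*(l - 2)*(l + 1)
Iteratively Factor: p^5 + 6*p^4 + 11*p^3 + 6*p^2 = (p)*(p^4 + 6*p^3 + 11*p^2 + 6*p) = p*(p + 3)*(p^3 + 3*p^2 + 2*p) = p*(p + 1)*(p + 3)*(p^2 + 2*p) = p*(p + 1)*(p + 2)*(p + 3)*(p)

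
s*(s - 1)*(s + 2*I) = s^3 - s^2 + 2*I*s^2 - 2*I*s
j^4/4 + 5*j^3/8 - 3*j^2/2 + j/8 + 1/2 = (j/4 + 1)*(j - 1)^2*(j + 1/2)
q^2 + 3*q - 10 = (q - 2)*(q + 5)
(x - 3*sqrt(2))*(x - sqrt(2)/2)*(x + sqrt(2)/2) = x^3 - 3*sqrt(2)*x^2 - x/2 + 3*sqrt(2)/2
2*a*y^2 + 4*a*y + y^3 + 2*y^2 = y*(2*a + y)*(y + 2)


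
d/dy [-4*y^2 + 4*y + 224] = 4 - 8*y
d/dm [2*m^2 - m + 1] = 4*m - 1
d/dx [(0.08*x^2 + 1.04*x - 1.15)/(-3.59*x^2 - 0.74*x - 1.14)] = (3.6744*x^2 - 8.4394*x - 2.0366)/(12.8881*x^4 + 5.3132*x^3 + 8.7328*x^2 + 1.6872*x + 1.2996)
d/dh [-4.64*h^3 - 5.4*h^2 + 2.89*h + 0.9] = -13.92*h^2 - 10.8*h + 2.89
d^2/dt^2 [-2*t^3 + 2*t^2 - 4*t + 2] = 4 - 12*t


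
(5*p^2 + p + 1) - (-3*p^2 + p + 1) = 8*p^2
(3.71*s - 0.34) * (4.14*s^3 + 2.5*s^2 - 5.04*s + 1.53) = 15.3594*s^4 + 7.8674*s^3 - 19.5484*s^2 + 7.3899*s - 0.5202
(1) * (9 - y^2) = 9 - y^2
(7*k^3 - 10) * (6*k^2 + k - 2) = 42*k^5 + 7*k^4 - 14*k^3 - 60*k^2 - 10*k + 20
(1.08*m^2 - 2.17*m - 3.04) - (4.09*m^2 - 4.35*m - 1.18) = -3.01*m^2 + 2.18*m - 1.86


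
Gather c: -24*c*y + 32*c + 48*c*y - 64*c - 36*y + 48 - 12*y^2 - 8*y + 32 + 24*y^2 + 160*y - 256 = c*(24*y - 32) + 12*y^2 + 116*y - 176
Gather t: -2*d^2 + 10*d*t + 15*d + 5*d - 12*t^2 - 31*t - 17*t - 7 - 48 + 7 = -2*d^2 + 20*d - 12*t^2 + t*(10*d - 48) - 48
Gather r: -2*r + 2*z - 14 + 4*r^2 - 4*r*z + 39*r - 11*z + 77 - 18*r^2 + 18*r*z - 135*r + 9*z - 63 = -14*r^2 + r*(14*z - 98)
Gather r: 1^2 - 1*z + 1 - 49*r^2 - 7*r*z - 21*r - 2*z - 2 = -49*r^2 + r*(-7*z - 21) - 3*z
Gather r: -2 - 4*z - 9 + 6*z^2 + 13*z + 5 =6*z^2 + 9*z - 6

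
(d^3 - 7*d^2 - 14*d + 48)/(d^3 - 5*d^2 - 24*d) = (d - 2)/d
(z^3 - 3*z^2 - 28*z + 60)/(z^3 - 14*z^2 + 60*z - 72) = (z + 5)/(z - 6)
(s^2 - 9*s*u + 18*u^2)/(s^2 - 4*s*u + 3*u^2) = (s - 6*u)/(s - u)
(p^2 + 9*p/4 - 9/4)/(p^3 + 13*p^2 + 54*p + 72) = (p - 3/4)/(p^2 + 10*p + 24)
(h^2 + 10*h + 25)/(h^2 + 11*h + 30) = (h + 5)/(h + 6)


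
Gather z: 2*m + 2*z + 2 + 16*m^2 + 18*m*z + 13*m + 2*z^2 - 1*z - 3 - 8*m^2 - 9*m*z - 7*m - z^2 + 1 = 8*m^2 + 8*m + z^2 + z*(9*m + 1)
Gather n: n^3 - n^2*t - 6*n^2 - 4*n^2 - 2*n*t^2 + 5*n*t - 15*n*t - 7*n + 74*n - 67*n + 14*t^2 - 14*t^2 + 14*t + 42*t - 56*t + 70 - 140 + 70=n^3 + n^2*(-t - 10) + n*(-2*t^2 - 10*t)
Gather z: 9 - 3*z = 9 - 3*z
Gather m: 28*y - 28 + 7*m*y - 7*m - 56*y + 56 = m*(7*y - 7) - 28*y + 28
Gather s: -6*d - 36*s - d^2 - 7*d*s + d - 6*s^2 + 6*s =-d^2 - 5*d - 6*s^2 + s*(-7*d - 30)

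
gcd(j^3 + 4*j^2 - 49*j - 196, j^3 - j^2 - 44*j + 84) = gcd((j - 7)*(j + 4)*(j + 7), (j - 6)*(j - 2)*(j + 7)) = j + 7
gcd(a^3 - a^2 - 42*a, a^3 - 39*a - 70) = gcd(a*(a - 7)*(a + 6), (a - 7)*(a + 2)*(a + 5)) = a - 7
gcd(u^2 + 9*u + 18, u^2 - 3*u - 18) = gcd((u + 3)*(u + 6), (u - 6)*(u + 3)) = u + 3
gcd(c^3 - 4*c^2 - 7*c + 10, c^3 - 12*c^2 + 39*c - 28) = c - 1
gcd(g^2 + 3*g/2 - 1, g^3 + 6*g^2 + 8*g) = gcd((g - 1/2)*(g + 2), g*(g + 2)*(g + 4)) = g + 2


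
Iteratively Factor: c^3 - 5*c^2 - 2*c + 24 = (c + 2)*(c^2 - 7*c + 12) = (c - 3)*(c + 2)*(c - 4)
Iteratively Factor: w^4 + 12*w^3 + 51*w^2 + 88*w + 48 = (w + 3)*(w^3 + 9*w^2 + 24*w + 16) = (w + 3)*(w + 4)*(w^2 + 5*w + 4) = (w + 3)*(w + 4)^2*(w + 1)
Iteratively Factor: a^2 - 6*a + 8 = (a - 2)*(a - 4)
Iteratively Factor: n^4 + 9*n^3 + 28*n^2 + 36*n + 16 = (n + 4)*(n^3 + 5*n^2 + 8*n + 4) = (n + 2)*(n + 4)*(n^2 + 3*n + 2) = (n + 2)^2*(n + 4)*(n + 1)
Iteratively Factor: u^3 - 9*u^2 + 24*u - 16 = (u - 4)*(u^2 - 5*u + 4) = (u - 4)^2*(u - 1)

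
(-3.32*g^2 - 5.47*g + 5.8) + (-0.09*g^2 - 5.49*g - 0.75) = -3.41*g^2 - 10.96*g + 5.05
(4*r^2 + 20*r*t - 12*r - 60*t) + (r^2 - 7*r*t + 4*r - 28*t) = 5*r^2 + 13*r*t - 8*r - 88*t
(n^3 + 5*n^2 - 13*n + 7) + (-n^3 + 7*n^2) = 12*n^2 - 13*n + 7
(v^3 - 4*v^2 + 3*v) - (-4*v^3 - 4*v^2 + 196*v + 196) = 5*v^3 - 193*v - 196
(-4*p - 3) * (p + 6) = -4*p^2 - 27*p - 18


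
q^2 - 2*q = q*(q - 2)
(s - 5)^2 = s^2 - 10*s + 25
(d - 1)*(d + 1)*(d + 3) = d^3 + 3*d^2 - d - 3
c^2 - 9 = (c - 3)*(c + 3)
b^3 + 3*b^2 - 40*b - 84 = (b - 6)*(b + 2)*(b + 7)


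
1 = 1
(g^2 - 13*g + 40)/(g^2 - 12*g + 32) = (g - 5)/(g - 4)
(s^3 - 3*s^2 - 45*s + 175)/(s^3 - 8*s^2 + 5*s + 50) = (s + 7)/(s + 2)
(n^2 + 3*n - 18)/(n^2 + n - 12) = (n + 6)/(n + 4)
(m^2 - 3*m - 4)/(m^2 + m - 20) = (m + 1)/(m + 5)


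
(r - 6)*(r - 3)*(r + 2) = r^3 - 7*r^2 + 36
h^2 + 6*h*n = h*(h + 6*n)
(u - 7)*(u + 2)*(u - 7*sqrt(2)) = u^3 - 7*sqrt(2)*u^2 - 5*u^2 - 14*u + 35*sqrt(2)*u + 98*sqrt(2)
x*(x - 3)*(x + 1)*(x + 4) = x^4 + 2*x^3 - 11*x^2 - 12*x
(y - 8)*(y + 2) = y^2 - 6*y - 16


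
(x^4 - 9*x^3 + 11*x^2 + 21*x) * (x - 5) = x^5 - 14*x^4 + 56*x^3 - 34*x^2 - 105*x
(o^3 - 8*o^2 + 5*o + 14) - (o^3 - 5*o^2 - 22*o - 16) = -3*o^2 + 27*o + 30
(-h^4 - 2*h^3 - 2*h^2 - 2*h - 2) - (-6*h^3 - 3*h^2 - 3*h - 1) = -h^4 + 4*h^3 + h^2 + h - 1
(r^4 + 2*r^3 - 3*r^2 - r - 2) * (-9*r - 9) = -9*r^5 - 27*r^4 + 9*r^3 + 36*r^2 + 27*r + 18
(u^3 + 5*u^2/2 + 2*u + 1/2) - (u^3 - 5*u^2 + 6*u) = 15*u^2/2 - 4*u + 1/2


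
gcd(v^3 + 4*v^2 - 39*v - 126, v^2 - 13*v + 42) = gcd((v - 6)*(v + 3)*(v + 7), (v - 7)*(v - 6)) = v - 6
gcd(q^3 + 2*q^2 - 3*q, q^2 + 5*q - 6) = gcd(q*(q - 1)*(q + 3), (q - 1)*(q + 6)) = q - 1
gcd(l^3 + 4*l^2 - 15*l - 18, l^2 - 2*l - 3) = l^2 - 2*l - 3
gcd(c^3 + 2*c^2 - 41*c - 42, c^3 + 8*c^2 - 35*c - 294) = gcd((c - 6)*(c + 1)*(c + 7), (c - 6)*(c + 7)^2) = c^2 + c - 42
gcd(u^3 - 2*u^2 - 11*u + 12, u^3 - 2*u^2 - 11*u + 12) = u^3 - 2*u^2 - 11*u + 12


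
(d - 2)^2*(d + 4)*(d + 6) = d^4 + 6*d^3 - 12*d^2 - 56*d + 96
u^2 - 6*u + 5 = (u - 5)*(u - 1)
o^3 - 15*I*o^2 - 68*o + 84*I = (o - 7*I)*(o - 6*I)*(o - 2*I)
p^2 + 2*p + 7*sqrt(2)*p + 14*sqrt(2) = (p + 2)*(p + 7*sqrt(2))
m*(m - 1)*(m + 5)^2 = m^4 + 9*m^3 + 15*m^2 - 25*m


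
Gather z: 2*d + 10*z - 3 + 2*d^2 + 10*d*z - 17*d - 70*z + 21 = 2*d^2 - 15*d + z*(10*d - 60) + 18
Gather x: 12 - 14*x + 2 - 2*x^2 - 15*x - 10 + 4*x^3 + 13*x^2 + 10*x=4*x^3 + 11*x^2 - 19*x + 4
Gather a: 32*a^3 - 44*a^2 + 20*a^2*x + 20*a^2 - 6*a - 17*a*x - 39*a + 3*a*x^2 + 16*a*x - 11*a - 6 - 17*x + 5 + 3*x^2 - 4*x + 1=32*a^3 + a^2*(20*x - 24) + a*(3*x^2 - x - 56) + 3*x^2 - 21*x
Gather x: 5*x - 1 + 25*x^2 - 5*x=25*x^2 - 1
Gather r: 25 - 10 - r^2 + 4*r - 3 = -r^2 + 4*r + 12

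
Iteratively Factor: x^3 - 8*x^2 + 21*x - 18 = (x - 3)*(x^2 - 5*x + 6) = (x - 3)*(x - 2)*(x - 3)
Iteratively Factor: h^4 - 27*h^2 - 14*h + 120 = (h - 5)*(h^3 + 5*h^2 - 2*h - 24) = (h - 5)*(h + 4)*(h^2 + h - 6) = (h - 5)*(h - 2)*(h + 4)*(h + 3)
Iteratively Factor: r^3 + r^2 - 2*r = (r + 2)*(r^2 - r) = (r - 1)*(r + 2)*(r)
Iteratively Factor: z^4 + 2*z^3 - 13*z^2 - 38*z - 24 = (z - 4)*(z^3 + 6*z^2 + 11*z + 6) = (z - 4)*(z + 1)*(z^2 + 5*z + 6) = (z - 4)*(z + 1)*(z + 3)*(z + 2)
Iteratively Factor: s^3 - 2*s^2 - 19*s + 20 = (s - 5)*(s^2 + 3*s - 4) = (s - 5)*(s + 4)*(s - 1)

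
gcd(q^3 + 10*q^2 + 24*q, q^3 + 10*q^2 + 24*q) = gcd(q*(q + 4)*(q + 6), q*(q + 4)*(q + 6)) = q^3 + 10*q^2 + 24*q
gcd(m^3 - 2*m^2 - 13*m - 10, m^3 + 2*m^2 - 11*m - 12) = m + 1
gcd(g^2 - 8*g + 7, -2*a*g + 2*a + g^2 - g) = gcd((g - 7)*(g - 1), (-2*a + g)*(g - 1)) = g - 1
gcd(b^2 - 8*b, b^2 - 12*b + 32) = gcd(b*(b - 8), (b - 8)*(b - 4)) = b - 8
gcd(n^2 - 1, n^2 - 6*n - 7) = n + 1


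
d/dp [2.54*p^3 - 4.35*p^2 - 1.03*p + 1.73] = 7.62*p^2 - 8.7*p - 1.03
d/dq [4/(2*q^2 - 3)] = -16*q/(2*q^2 - 3)^2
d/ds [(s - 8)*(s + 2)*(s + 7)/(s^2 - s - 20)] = (s^4 - 2*s^3 - 3*s^2 + 184*s + 1048)/(s^4 - 2*s^3 - 39*s^2 + 40*s + 400)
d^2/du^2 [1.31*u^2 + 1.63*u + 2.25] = 2.62000000000000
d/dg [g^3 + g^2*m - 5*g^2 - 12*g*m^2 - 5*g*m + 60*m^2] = 3*g^2 + 2*g*m - 10*g - 12*m^2 - 5*m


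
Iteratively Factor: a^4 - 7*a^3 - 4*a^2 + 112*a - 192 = (a - 3)*(a^3 - 4*a^2 - 16*a + 64) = (a - 4)*(a - 3)*(a^2 - 16) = (a - 4)^2*(a - 3)*(a + 4)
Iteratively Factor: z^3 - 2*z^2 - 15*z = (z + 3)*(z^2 - 5*z) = (z - 5)*(z + 3)*(z)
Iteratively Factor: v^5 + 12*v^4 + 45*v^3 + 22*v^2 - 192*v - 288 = (v + 3)*(v^4 + 9*v^3 + 18*v^2 - 32*v - 96) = (v + 3)^2*(v^3 + 6*v^2 - 32) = (v + 3)^2*(v + 4)*(v^2 + 2*v - 8) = (v + 3)^2*(v + 4)^2*(v - 2)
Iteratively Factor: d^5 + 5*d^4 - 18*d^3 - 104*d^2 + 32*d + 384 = (d + 4)*(d^4 + d^3 - 22*d^2 - 16*d + 96) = (d + 4)^2*(d^3 - 3*d^2 - 10*d + 24) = (d - 4)*(d + 4)^2*(d^2 + d - 6) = (d - 4)*(d - 2)*(d + 4)^2*(d + 3)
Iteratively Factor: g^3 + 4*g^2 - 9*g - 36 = (g + 4)*(g^2 - 9) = (g + 3)*(g + 4)*(g - 3)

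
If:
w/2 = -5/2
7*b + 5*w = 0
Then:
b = 25/7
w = -5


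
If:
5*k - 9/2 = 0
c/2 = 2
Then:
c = 4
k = 9/10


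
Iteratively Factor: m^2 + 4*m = (m)*(m + 4)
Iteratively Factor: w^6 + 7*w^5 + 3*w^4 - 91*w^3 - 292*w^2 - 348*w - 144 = (w + 2)*(w^5 + 5*w^4 - 7*w^3 - 77*w^2 - 138*w - 72) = (w + 2)*(w + 3)*(w^4 + 2*w^3 - 13*w^2 - 38*w - 24) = (w + 2)^2*(w + 3)*(w^3 - 13*w - 12) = (w - 4)*(w + 2)^2*(w + 3)*(w^2 + 4*w + 3) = (w - 4)*(w + 1)*(w + 2)^2*(w + 3)*(w + 3)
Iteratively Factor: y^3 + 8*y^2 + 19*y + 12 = (y + 4)*(y^2 + 4*y + 3) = (y + 1)*(y + 4)*(y + 3)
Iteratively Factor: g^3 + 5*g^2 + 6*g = (g)*(g^2 + 5*g + 6) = g*(g + 2)*(g + 3)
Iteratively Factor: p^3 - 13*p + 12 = (p - 1)*(p^2 + p - 12) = (p - 1)*(p + 4)*(p - 3)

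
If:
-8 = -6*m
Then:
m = 4/3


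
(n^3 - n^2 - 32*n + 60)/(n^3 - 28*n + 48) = (n - 5)/(n - 4)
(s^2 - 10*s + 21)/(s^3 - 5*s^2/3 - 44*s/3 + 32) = 3*(s - 7)/(3*s^2 + 4*s - 32)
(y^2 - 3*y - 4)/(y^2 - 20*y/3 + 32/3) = 3*(y + 1)/(3*y - 8)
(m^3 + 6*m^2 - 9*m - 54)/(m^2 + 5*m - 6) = (m^2 - 9)/(m - 1)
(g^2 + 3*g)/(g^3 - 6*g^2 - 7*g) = (g + 3)/(g^2 - 6*g - 7)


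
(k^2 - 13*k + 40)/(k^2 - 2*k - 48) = (k - 5)/(k + 6)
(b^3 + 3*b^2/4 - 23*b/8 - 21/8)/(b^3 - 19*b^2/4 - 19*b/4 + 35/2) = (2*b^2 + 5*b + 3)/(2*(b^2 - 3*b - 10))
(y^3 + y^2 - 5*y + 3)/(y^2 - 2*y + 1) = y + 3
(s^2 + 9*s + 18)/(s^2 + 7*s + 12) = (s + 6)/(s + 4)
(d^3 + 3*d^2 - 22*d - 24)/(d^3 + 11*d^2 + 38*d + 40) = (d^3 + 3*d^2 - 22*d - 24)/(d^3 + 11*d^2 + 38*d + 40)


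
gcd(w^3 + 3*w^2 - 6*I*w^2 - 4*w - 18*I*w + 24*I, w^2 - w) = w - 1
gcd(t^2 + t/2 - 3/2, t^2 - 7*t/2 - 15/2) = t + 3/2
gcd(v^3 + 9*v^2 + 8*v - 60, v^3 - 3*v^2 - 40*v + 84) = v^2 + 4*v - 12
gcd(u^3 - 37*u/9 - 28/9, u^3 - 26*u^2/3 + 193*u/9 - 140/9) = u - 7/3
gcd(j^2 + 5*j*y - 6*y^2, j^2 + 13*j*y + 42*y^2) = j + 6*y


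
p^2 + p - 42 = (p - 6)*(p + 7)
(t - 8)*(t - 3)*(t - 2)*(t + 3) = t^4 - 10*t^3 + 7*t^2 + 90*t - 144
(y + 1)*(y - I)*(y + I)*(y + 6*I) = y^4 + y^3 + 6*I*y^3 + y^2 + 6*I*y^2 + y + 6*I*y + 6*I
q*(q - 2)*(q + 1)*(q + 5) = q^4 + 4*q^3 - 7*q^2 - 10*q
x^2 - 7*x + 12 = (x - 4)*(x - 3)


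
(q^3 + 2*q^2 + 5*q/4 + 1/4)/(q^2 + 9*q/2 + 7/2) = (4*q^2 + 4*q + 1)/(2*(2*q + 7))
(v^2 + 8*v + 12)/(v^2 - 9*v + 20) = (v^2 + 8*v + 12)/(v^2 - 9*v + 20)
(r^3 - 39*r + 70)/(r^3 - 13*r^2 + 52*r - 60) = (r + 7)/(r - 6)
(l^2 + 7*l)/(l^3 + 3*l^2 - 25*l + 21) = l/(l^2 - 4*l + 3)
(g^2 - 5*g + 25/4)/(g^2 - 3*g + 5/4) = (2*g - 5)/(2*g - 1)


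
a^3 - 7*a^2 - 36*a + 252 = (a - 7)*(a - 6)*(a + 6)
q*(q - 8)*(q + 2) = q^3 - 6*q^2 - 16*q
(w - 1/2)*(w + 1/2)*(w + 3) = w^3 + 3*w^2 - w/4 - 3/4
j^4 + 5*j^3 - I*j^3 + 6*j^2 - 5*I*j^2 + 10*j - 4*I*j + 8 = (j + 1)*(j + 4)*(j - 2*I)*(j + I)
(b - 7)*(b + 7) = b^2 - 49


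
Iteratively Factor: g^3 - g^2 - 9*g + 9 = (g - 1)*(g^2 - 9) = (g - 1)*(g + 3)*(g - 3)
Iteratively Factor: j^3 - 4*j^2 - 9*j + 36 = (j - 3)*(j^2 - j - 12) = (j - 4)*(j - 3)*(j + 3)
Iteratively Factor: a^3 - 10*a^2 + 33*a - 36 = (a - 3)*(a^2 - 7*a + 12) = (a - 3)^2*(a - 4)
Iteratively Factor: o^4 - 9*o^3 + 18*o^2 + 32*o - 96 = (o - 4)*(o^3 - 5*o^2 - 2*o + 24) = (o - 4)^2*(o^2 - o - 6) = (o - 4)^2*(o - 3)*(o + 2)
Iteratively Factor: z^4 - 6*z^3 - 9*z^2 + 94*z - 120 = (z - 3)*(z^3 - 3*z^2 - 18*z + 40) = (z - 3)*(z - 2)*(z^2 - z - 20) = (z - 3)*(z - 2)*(z + 4)*(z - 5)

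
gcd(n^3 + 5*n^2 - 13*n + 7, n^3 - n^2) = n - 1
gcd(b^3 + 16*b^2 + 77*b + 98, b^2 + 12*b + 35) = b + 7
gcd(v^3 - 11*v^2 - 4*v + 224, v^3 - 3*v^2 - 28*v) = v^2 - 3*v - 28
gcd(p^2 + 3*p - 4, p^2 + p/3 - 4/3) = p - 1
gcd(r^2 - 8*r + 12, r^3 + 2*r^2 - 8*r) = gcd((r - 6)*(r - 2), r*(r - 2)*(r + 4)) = r - 2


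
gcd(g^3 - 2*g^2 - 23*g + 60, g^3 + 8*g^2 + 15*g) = g + 5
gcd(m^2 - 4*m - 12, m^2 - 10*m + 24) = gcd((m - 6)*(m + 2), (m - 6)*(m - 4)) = m - 6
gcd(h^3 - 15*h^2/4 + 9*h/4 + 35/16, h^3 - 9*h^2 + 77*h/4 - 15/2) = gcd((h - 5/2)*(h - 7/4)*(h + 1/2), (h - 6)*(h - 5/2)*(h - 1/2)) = h - 5/2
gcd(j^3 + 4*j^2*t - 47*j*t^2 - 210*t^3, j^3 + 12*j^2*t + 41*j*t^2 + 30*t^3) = j^2 + 11*j*t + 30*t^2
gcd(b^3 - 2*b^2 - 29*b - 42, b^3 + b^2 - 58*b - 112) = b + 2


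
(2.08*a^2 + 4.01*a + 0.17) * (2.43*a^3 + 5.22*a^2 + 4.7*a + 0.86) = 5.0544*a^5 + 20.6019*a^4 + 31.1213*a^3 + 21.5232*a^2 + 4.2476*a + 0.1462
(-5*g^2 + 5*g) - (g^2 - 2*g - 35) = -6*g^2 + 7*g + 35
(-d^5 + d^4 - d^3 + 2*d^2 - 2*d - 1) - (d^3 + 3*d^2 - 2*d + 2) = -d^5 + d^4 - 2*d^3 - d^2 - 3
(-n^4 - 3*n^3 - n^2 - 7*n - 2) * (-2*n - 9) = 2*n^5 + 15*n^4 + 29*n^3 + 23*n^2 + 67*n + 18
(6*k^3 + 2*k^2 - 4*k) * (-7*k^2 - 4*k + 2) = -42*k^5 - 38*k^4 + 32*k^3 + 20*k^2 - 8*k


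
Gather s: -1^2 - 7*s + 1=-7*s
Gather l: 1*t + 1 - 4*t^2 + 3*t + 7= -4*t^2 + 4*t + 8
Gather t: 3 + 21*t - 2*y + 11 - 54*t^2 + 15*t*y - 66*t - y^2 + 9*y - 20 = -54*t^2 + t*(15*y - 45) - y^2 + 7*y - 6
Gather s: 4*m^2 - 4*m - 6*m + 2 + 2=4*m^2 - 10*m + 4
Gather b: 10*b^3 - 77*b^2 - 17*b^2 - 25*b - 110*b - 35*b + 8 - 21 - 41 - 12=10*b^3 - 94*b^2 - 170*b - 66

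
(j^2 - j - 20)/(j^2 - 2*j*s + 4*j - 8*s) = (5 - j)/(-j + 2*s)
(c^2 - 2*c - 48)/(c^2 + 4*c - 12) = (c - 8)/(c - 2)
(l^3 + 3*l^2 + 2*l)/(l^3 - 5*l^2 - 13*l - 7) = l*(l + 2)/(l^2 - 6*l - 7)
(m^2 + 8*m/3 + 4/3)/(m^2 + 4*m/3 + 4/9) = 3*(m + 2)/(3*m + 2)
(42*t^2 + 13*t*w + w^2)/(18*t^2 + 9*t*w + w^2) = (7*t + w)/(3*t + w)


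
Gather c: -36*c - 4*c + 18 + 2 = 20 - 40*c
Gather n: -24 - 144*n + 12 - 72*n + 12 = -216*n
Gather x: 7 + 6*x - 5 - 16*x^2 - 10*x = -16*x^2 - 4*x + 2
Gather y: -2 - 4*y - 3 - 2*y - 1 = -6*y - 6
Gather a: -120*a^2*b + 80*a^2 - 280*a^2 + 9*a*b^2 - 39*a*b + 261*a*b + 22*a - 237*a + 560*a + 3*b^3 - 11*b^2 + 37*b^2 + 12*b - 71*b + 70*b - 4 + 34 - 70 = a^2*(-120*b - 200) + a*(9*b^2 + 222*b + 345) + 3*b^3 + 26*b^2 + 11*b - 40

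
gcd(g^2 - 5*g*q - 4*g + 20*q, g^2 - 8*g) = 1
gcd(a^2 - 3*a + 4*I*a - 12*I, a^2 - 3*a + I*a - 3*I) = a - 3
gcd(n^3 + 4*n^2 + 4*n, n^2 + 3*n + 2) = n + 2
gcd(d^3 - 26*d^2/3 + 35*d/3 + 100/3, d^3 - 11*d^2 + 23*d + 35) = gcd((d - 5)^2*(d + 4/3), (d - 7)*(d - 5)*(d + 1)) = d - 5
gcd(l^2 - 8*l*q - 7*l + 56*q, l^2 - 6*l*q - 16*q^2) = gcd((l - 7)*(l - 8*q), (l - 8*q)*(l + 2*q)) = -l + 8*q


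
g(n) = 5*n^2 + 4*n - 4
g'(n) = 10*n + 4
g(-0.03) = -4.12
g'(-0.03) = 3.70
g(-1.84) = 5.57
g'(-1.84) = -14.40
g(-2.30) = 13.25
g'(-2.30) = -19.00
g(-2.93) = 27.20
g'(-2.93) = -25.30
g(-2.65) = 20.51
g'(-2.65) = -22.50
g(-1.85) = 5.71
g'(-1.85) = -14.50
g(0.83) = 2.76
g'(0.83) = 12.30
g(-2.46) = 16.42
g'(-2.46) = -20.60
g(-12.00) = 668.00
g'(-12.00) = -116.00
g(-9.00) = 365.00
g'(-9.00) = -86.00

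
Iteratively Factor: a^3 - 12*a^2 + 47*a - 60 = (a - 4)*(a^2 - 8*a + 15) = (a - 4)*(a - 3)*(a - 5)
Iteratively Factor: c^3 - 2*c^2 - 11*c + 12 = (c + 3)*(c^2 - 5*c + 4) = (c - 1)*(c + 3)*(c - 4)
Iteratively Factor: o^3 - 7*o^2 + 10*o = (o)*(o^2 - 7*o + 10) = o*(o - 5)*(o - 2)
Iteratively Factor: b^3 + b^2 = (b + 1)*(b^2) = b*(b + 1)*(b)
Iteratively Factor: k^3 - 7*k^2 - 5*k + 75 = (k + 3)*(k^2 - 10*k + 25) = (k - 5)*(k + 3)*(k - 5)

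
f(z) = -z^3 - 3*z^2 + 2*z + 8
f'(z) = -3*z^2 - 6*z + 2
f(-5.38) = 66.13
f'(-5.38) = -52.55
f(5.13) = -195.70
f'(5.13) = -107.73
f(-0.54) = 6.20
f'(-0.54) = 4.37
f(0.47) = 8.17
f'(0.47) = -1.48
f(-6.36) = 131.19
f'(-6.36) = -81.19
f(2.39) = -18.01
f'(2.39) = -29.48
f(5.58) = -247.99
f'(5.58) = -124.89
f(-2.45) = -0.20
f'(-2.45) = -1.31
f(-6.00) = 104.00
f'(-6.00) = -70.00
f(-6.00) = 104.00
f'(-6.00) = -70.00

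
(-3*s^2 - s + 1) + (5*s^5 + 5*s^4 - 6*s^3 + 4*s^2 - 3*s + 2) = 5*s^5 + 5*s^4 - 6*s^3 + s^2 - 4*s + 3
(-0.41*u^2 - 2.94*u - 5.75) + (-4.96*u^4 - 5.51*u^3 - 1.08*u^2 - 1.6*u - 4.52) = -4.96*u^4 - 5.51*u^3 - 1.49*u^2 - 4.54*u - 10.27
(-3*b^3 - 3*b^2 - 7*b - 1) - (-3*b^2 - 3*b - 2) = -3*b^3 - 4*b + 1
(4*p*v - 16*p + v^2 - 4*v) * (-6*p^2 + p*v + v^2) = -24*p^3*v + 96*p^3 - 2*p^2*v^2 + 8*p^2*v + 5*p*v^3 - 20*p*v^2 + v^4 - 4*v^3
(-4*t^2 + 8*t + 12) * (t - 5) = -4*t^3 + 28*t^2 - 28*t - 60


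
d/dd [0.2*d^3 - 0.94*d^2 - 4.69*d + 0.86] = 0.6*d^2 - 1.88*d - 4.69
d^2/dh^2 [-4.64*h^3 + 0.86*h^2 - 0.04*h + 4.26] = 1.72 - 27.84*h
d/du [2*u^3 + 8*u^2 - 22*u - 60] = 6*u^2 + 16*u - 22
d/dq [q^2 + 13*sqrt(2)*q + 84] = 2*q + 13*sqrt(2)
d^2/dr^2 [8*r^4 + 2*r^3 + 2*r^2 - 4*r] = 96*r^2 + 12*r + 4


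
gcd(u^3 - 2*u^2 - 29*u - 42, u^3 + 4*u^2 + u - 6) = u^2 + 5*u + 6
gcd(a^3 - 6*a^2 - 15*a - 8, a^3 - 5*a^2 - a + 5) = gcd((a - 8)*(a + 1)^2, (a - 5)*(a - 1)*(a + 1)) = a + 1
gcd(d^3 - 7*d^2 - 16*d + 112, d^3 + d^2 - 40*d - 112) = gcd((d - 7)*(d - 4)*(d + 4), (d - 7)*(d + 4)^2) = d^2 - 3*d - 28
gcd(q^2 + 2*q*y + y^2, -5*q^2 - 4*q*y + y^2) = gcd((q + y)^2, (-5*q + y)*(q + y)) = q + y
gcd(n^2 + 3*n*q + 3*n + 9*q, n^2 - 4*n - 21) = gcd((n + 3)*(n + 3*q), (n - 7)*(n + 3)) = n + 3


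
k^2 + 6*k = k*(k + 6)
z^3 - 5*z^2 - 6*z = z*(z - 6)*(z + 1)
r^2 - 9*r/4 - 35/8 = (r - 7/2)*(r + 5/4)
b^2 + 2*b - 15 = (b - 3)*(b + 5)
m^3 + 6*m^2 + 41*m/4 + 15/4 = (m + 1/2)*(m + 5/2)*(m + 3)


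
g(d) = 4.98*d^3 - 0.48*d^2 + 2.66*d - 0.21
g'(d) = 14.94*d^2 - 0.96*d + 2.66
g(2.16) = 53.48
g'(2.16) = 70.29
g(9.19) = 3848.93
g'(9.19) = 1255.61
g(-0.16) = -0.67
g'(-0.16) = 3.20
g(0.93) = 5.85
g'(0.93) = 14.69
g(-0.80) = -5.19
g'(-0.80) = 12.99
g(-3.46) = -221.44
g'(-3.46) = 184.84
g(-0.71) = -4.12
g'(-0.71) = 10.87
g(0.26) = 0.54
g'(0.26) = 3.42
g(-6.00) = -1109.13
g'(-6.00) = 546.26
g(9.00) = 3615.27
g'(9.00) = 1204.16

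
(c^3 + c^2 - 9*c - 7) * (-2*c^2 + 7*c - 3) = -2*c^5 + 5*c^4 + 22*c^3 - 52*c^2 - 22*c + 21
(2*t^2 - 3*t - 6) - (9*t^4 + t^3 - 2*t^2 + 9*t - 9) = -9*t^4 - t^3 + 4*t^2 - 12*t + 3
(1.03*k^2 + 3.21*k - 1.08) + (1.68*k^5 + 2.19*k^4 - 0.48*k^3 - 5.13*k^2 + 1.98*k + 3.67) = 1.68*k^5 + 2.19*k^4 - 0.48*k^3 - 4.1*k^2 + 5.19*k + 2.59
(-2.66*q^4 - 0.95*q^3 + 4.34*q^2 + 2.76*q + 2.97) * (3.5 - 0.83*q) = 2.2078*q^5 - 8.5215*q^4 - 6.9272*q^3 + 12.8992*q^2 + 7.1949*q + 10.395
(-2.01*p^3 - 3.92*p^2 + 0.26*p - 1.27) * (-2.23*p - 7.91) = 4.4823*p^4 + 24.6407*p^3 + 30.4274*p^2 + 0.7755*p + 10.0457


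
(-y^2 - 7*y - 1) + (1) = -y^2 - 7*y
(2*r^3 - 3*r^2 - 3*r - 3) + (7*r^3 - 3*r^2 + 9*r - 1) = 9*r^3 - 6*r^2 + 6*r - 4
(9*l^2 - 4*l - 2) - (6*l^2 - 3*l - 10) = 3*l^2 - l + 8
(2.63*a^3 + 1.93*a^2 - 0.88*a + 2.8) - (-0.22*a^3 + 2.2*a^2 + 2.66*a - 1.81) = 2.85*a^3 - 0.27*a^2 - 3.54*a + 4.61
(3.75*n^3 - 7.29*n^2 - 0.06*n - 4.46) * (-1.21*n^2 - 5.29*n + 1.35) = -4.5375*n^5 - 11.0166*n^4 + 43.6992*n^3 - 4.1275*n^2 + 23.5124*n - 6.021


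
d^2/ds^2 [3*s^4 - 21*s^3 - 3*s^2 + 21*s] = 36*s^2 - 126*s - 6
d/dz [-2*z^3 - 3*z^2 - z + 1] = -6*z^2 - 6*z - 1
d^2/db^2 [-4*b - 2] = 0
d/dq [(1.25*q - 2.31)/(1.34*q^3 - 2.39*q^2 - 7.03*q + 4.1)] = (-3.35*q^3 + 12.2737*q^2 - 11.0418*q - 11.1143)/(1.7956*q^6 - 6.4052*q^5 - 13.1283*q^4 + 44.5914*q^3 + 29.8229*q^2 - 57.646*q + 16.81)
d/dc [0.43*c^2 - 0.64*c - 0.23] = 0.86*c - 0.64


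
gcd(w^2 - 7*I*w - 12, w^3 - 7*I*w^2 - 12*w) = w^2 - 7*I*w - 12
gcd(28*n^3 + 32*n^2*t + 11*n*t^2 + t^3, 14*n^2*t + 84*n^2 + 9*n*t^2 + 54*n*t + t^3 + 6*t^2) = 14*n^2 + 9*n*t + t^2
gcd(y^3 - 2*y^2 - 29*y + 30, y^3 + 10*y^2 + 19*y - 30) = y^2 + 4*y - 5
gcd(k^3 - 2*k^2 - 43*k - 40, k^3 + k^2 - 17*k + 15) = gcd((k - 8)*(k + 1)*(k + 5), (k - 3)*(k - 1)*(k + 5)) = k + 5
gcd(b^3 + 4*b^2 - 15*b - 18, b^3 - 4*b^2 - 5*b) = b + 1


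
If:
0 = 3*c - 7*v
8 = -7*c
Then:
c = -8/7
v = -24/49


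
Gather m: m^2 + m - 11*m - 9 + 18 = m^2 - 10*m + 9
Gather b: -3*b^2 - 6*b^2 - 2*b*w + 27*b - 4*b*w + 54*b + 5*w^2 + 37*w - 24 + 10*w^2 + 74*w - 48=-9*b^2 + b*(81 - 6*w) + 15*w^2 + 111*w - 72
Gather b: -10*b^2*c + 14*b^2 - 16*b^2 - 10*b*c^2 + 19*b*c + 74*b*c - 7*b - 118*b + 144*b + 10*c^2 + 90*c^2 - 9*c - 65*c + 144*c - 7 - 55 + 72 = b^2*(-10*c - 2) + b*(-10*c^2 + 93*c + 19) + 100*c^2 + 70*c + 10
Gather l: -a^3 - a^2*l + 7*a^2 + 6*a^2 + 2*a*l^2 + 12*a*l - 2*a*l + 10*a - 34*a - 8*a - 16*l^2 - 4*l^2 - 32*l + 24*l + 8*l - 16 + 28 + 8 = -a^3 + 13*a^2 - 32*a + l^2*(2*a - 20) + l*(-a^2 + 10*a) + 20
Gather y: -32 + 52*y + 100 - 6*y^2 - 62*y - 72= -6*y^2 - 10*y - 4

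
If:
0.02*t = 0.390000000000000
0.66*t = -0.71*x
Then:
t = 19.50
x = -18.13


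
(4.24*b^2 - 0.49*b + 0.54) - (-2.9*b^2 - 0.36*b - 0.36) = 7.14*b^2 - 0.13*b + 0.9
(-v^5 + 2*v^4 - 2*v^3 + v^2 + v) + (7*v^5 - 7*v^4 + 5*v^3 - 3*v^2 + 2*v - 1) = 6*v^5 - 5*v^4 + 3*v^3 - 2*v^2 + 3*v - 1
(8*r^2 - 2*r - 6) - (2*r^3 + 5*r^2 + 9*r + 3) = -2*r^3 + 3*r^2 - 11*r - 9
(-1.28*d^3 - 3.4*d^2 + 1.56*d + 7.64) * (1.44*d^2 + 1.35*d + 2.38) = -1.8432*d^5 - 6.624*d^4 - 5.39*d^3 + 5.0156*d^2 + 14.0268*d + 18.1832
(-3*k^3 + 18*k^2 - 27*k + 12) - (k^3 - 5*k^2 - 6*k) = -4*k^3 + 23*k^2 - 21*k + 12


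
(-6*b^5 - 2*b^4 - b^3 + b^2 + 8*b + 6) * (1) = -6*b^5 - 2*b^4 - b^3 + b^2 + 8*b + 6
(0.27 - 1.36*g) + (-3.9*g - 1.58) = -5.26*g - 1.31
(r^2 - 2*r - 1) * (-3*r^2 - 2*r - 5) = -3*r^4 + 4*r^3 + 2*r^2 + 12*r + 5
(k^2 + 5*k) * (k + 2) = k^3 + 7*k^2 + 10*k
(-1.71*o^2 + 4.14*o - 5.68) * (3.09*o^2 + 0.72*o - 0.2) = -5.2839*o^4 + 11.5614*o^3 - 14.2284*o^2 - 4.9176*o + 1.136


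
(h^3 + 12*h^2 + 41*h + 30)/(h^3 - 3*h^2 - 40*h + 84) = (h^2 + 6*h + 5)/(h^2 - 9*h + 14)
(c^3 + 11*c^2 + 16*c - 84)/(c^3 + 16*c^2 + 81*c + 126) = (c - 2)/(c + 3)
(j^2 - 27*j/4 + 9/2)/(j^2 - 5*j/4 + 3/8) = 2*(j - 6)/(2*j - 1)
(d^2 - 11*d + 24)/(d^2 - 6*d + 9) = (d - 8)/(d - 3)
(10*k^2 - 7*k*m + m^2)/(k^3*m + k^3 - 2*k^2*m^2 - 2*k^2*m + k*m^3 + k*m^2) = (10*k^2 - 7*k*m + m^2)/(k*(k^2*m + k^2 - 2*k*m^2 - 2*k*m + m^3 + m^2))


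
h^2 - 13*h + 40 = (h - 8)*(h - 5)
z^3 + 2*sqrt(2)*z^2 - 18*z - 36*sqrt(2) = (z - 3*sqrt(2))*(z + 2*sqrt(2))*(z + 3*sqrt(2))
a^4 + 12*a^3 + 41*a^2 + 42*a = a*(a + 2)*(a + 3)*(a + 7)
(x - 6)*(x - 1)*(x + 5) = x^3 - 2*x^2 - 29*x + 30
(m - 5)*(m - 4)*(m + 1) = m^3 - 8*m^2 + 11*m + 20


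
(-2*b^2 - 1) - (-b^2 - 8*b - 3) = -b^2 + 8*b + 2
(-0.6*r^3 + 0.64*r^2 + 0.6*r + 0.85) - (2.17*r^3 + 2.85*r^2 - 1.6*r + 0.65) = -2.77*r^3 - 2.21*r^2 + 2.2*r + 0.2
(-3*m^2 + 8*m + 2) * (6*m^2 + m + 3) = -18*m^4 + 45*m^3 + 11*m^2 + 26*m + 6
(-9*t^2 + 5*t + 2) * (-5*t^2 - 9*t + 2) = 45*t^4 + 56*t^3 - 73*t^2 - 8*t + 4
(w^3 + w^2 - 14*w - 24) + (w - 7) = w^3 + w^2 - 13*w - 31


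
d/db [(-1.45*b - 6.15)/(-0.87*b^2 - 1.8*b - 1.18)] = (1.2615*b^2 + 2.61*b - (1.45*b + 6.15)*(1.74*b + 1.8) + 1.711)/(0.87*b^2 + 1.8*b + 1.18)^2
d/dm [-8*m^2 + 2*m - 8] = 2 - 16*m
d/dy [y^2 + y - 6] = 2*y + 1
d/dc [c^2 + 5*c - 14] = 2*c + 5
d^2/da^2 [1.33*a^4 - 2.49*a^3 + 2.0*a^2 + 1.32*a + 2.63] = 15.96*a^2 - 14.94*a + 4.0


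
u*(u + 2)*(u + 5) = u^3 + 7*u^2 + 10*u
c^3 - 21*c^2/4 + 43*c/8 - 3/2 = (c - 4)*(c - 3/4)*(c - 1/2)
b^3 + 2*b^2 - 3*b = b*(b - 1)*(b + 3)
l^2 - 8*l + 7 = (l - 7)*(l - 1)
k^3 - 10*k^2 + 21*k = k*(k - 7)*(k - 3)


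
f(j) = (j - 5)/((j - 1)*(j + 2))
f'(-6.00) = -0.12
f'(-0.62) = -0.72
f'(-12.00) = -0.02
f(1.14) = -8.78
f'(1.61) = 3.40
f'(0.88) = 92.31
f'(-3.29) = -1.33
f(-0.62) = 2.51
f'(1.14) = 67.79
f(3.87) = -0.07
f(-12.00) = -0.13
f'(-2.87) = -2.99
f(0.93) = 19.84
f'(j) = -(j - 5)/((j - 1)*(j + 2)^2) - (j - 5)/((j - 1)^2*(j + 2)) + 1/((j - 1)*(j + 2)) = (-j^2 + 10*j + 3)/(j^4 + 2*j^3 - 3*j^2 - 4*j + 4)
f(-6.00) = -0.39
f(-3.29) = -1.50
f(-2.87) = -2.34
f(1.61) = -1.54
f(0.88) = 11.92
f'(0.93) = 271.84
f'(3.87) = 0.09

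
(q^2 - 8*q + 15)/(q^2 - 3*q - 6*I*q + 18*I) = (q - 5)/(q - 6*I)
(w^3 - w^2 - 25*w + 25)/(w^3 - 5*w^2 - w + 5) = (w + 5)/(w + 1)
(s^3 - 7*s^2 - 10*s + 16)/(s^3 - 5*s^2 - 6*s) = (-s^3 + 7*s^2 + 10*s - 16)/(s*(-s^2 + 5*s + 6))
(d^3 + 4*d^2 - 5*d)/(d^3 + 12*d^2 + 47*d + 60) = d*(d - 1)/(d^2 + 7*d + 12)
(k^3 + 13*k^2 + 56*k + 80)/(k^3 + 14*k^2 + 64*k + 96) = (k + 5)/(k + 6)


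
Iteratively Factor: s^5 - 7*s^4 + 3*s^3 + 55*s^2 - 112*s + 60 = (s - 5)*(s^4 - 2*s^3 - 7*s^2 + 20*s - 12) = (s - 5)*(s - 1)*(s^3 - s^2 - 8*s + 12) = (s - 5)*(s - 2)*(s - 1)*(s^2 + s - 6) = (s - 5)*(s - 2)*(s - 1)*(s + 3)*(s - 2)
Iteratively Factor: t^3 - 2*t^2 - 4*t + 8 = (t - 2)*(t^2 - 4) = (t - 2)^2*(t + 2)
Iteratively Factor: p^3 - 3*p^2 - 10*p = (p + 2)*(p^2 - 5*p) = (p - 5)*(p + 2)*(p)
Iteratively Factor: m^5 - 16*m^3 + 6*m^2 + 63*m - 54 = (m + 3)*(m^4 - 3*m^3 - 7*m^2 + 27*m - 18) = (m + 3)^2*(m^3 - 6*m^2 + 11*m - 6) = (m - 1)*(m + 3)^2*(m^2 - 5*m + 6) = (m - 3)*(m - 1)*(m + 3)^2*(m - 2)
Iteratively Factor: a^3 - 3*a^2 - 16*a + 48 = (a - 3)*(a^2 - 16) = (a - 3)*(a + 4)*(a - 4)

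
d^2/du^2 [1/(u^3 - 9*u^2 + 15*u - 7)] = 12*(u^2 - 10*u + 27)/(u^7 - 25*u^6 + 237*u^5 - 1061*u^4 + 2339*u^3 - 2667*u^2 + 1519*u - 343)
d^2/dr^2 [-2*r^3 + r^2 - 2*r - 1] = 2 - 12*r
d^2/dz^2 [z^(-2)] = 6/z^4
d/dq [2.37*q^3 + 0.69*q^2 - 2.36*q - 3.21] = 7.11*q^2 + 1.38*q - 2.36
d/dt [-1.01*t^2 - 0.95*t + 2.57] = -2.02*t - 0.95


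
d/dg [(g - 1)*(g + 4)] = 2*g + 3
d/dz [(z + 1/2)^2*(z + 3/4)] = (z + 1/2)*(3*z + 2)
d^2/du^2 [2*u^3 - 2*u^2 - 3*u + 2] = 12*u - 4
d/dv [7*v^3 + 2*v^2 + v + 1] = 21*v^2 + 4*v + 1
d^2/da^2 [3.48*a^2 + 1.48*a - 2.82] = 6.96000000000000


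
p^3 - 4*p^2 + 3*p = p*(p - 3)*(p - 1)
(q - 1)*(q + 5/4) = q^2 + q/4 - 5/4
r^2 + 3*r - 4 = (r - 1)*(r + 4)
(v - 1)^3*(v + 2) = v^4 - v^3 - 3*v^2 + 5*v - 2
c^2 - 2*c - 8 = (c - 4)*(c + 2)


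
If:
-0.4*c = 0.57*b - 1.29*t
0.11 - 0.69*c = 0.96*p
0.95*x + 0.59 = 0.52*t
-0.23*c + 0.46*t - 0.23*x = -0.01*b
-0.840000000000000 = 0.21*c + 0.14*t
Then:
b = -2.98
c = -2.59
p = 1.97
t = -2.12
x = -1.78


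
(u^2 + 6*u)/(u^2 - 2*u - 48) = u/(u - 8)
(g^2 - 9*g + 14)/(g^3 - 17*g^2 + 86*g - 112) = 1/(g - 8)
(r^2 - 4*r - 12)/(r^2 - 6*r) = (r + 2)/r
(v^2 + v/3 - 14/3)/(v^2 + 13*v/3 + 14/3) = (v - 2)/(v + 2)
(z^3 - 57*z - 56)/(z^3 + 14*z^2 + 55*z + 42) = (z - 8)/(z + 6)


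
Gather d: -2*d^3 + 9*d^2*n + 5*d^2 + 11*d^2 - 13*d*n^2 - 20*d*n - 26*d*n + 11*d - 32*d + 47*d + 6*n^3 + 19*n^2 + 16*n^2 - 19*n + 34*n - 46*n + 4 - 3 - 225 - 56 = -2*d^3 + d^2*(9*n + 16) + d*(-13*n^2 - 46*n + 26) + 6*n^3 + 35*n^2 - 31*n - 280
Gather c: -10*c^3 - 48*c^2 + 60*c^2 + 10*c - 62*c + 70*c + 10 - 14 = -10*c^3 + 12*c^2 + 18*c - 4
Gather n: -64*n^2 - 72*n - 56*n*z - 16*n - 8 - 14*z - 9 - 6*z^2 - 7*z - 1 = -64*n^2 + n*(-56*z - 88) - 6*z^2 - 21*z - 18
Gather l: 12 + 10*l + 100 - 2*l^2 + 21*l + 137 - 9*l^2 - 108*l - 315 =-11*l^2 - 77*l - 66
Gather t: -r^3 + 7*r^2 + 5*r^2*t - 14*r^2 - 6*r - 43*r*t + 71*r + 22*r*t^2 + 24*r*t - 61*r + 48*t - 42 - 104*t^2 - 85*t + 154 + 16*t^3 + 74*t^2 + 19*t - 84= -r^3 - 7*r^2 + 4*r + 16*t^3 + t^2*(22*r - 30) + t*(5*r^2 - 19*r - 18) + 28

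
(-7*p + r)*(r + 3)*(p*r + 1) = -7*p^2*r^2 - 21*p^2*r + p*r^3 + 3*p*r^2 - 7*p*r - 21*p + r^2 + 3*r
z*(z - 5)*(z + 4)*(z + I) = z^4 - z^3 + I*z^3 - 20*z^2 - I*z^2 - 20*I*z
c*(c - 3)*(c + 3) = c^3 - 9*c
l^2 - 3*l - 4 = (l - 4)*(l + 1)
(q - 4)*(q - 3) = q^2 - 7*q + 12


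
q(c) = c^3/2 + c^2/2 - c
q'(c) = 3*c^2/2 + c - 1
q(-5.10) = -48.22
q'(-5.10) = 32.92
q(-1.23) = 1.06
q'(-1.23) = 0.04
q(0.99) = -0.01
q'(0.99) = 1.46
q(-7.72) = -192.53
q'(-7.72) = 80.68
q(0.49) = -0.31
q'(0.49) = -0.15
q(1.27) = 0.56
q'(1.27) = 2.69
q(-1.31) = 1.04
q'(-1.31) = 0.26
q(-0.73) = 0.80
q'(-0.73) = -0.93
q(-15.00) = -1560.00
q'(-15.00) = 321.50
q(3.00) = 15.00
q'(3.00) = 15.50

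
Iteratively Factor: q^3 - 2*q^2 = (q)*(q^2 - 2*q) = q*(q - 2)*(q)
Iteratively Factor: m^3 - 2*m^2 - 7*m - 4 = (m + 1)*(m^2 - 3*m - 4) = (m - 4)*(m + 1)*(m + 1)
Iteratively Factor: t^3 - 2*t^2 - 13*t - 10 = (t + 1)*(t^2 - 3*t - 10) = (t - 5)*(t + 1)*(t + 2)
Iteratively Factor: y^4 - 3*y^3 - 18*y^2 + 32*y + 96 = (y + 3)*(y^3 - 6*y^2 + 32) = (y + 2)*(y + 3)*(y^2 - 8*y + 16) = (y - 4)*(y + 2)*(y + 3)*(y - 4)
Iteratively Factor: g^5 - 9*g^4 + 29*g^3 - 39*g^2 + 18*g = (g)*(g^4 - 9*g^3 + 29*g^2 - 39*g + 18) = g*(g - 3)*(g^3 - 6*g^2 + 11*g - 6) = g*(g - 3)*(g - 2)*(g^2 - 4*g + 3) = g*(g - 3)^2*(g - 2)*(g - 1)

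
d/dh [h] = 1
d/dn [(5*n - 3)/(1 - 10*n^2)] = 5*(10*n^2 - 12*n + 1)/(100*n^4 - 20*n^2 + 1)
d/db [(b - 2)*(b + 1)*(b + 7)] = 3*b^2 + 12*b - 9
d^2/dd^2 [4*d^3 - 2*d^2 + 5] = 24*d - 4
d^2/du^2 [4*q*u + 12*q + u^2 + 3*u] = 2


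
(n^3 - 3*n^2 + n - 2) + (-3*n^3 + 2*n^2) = -2*n^3 - n^2 + n - 2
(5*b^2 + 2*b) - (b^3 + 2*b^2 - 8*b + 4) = -b^3 + 3*b^2 + 10*b - 4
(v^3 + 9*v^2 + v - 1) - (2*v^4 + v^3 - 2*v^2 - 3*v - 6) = -2*v^4 + 11*v^2 + 4*v + 5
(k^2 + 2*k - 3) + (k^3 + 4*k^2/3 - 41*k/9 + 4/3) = k^3 + 7*k^2/3 - 23*k/9 - 5/3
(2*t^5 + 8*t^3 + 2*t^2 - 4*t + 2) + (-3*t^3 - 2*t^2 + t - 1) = 2*t^5 + 5*t^3 - 3*t + 1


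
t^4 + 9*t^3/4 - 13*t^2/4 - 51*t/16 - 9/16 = (t - 3/2)*(t + 1/4)*(t + 1/2)*(t + 3)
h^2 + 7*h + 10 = (h + 2)*(h + 5)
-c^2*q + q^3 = q*(-c + q)*(c + q)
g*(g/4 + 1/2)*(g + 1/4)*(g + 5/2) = g^4/4 + 19*g^3/16 + 49*g^2/32 + 5*g/16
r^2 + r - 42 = (r - 6)*(r + 7)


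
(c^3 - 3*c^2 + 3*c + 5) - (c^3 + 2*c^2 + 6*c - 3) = -5*c^2 - 3*c + 8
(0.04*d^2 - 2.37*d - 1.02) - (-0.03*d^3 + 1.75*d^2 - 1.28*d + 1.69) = 0.03*d^3 - 1.71*d^2 - 1.09*d - 2.71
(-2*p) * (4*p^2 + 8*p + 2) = -8*p^3 - 16*p^2 - 4*p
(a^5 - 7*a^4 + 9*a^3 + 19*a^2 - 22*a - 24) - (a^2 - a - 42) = a^5 - 7*a^4 + 9*a^3 + 18*a^2 - 21*a + 18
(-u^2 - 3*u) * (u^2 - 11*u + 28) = -u^4 + 8*u^3 + 5*u^2 - 84*u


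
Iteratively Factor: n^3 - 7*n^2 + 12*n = (n - 3)*(n^2 - 4*n) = n*(n - 3)*(n - 4)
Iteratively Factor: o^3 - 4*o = (o)*(o^2 - 4) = o*(o - 2)*(o + 2)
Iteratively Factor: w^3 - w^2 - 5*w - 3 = (w + 1)*(w^2 - 2*w - 3) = (w + 1)^2*(w - 3)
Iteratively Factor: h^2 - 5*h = (h)*(h - 5)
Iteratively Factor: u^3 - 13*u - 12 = (u + 1)*(u^2 - u - 12) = (u - 4)*(u + 1)*(u + 3)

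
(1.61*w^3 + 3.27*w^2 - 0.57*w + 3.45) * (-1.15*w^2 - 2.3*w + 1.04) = -1.8515*w^5 - 7.4635*w^4 - 5.1911*w^3 + 0.7443*w^2 - 8.5278*w + 3.588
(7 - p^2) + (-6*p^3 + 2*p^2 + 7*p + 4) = -6*p^3 + p^2 + 7*p + 11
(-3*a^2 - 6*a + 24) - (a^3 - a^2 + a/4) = -a^3 - 2*a^2 - 25*a/4 + 24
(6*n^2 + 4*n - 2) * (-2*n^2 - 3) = -12*n^4 - 8*n^3 - 14*n^2 - 12*n + 6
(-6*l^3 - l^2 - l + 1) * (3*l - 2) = -18*l^4 + 9*l^3 - l^2 + 5*l - 2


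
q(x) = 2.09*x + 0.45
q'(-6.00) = 2.09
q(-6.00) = -12.09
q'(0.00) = 2.09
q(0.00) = 0.45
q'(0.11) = 2.09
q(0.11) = 0.68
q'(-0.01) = 2.09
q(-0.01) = 0.43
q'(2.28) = 2.09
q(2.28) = 5.22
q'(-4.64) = 2.09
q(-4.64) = -9.25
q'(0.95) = 2.09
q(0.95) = 2.44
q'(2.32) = 2.09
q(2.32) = 5.30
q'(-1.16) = 2.09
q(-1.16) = -1.97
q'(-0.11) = 2.09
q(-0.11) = 0.22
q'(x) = 2.09000000000000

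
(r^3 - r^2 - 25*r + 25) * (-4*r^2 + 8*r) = -4*r^5 + 12*r^4 + 92*r^3 - 300*r^2 + 200*r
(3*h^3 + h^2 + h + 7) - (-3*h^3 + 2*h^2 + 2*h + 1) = 6*h^3 - h^2 - h + 6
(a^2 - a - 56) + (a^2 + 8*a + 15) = 2*a^2 + 7*a - 41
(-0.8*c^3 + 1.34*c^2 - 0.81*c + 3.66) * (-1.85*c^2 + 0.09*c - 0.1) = 1.48*c^5 - 2.551*c^4 + 1.6991*c^3 - 6.9779*c^2 + 0.4104*c - 0.366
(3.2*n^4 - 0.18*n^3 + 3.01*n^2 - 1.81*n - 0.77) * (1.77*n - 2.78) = 5.664*n^5 - 9.2146*n^4 + 5.8281*n^3 - 11.5715*n^2 + 3.6689*n + 2.1406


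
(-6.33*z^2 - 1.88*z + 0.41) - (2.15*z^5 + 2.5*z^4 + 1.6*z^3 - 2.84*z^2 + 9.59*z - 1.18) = -2.15*z^5 - 2.5*z^4 - 1.6*z^3 - 3.49*z^2 - 11.47*z + 1.59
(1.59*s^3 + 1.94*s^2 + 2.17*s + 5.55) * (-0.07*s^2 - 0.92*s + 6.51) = -0.1113*s^5 - 1.5986*s^4 + 8.4142*s^3 + 10.2445*s^2 + 9.0207*s + 36.1305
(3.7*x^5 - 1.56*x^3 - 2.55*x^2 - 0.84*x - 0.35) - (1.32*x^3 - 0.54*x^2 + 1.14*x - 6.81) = 3.7*x^5 - 2.88*x^3 - 2.01*x^2 - 1.98*x + 6.46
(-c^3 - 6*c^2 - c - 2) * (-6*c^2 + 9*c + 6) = 6*c^5 + 27*c^4 - 54*c^3 - 33*c^2 - 24*c - 12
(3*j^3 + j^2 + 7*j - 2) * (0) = 0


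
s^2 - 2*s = s*(s - 2)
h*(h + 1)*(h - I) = h^3 + h^2 - I*h^2 - I*h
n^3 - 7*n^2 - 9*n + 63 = (n - 7)*(n - 3)*(n + 3)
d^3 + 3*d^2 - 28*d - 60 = (d - 5)*(d + 2)*(d + 6)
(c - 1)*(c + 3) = c^2 + 2*c - 3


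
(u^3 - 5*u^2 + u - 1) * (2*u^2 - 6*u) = 2*u^5 - 16*u^4 + 32*u^3 - 8*u^2 + 6*u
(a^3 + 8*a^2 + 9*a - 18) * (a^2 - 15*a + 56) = a^5 - 7*a^4 - 55*a^3 + 295*a^2 + 774*a - 1008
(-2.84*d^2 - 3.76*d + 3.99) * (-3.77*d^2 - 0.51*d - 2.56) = 10.7068*d^4 + 15.6236*d^3 - 5.8543*d^2 + 7.5907*d - 10.2144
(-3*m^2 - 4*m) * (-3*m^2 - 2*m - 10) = 9*m^4 + 18*m^3 + 38*m^2 + 40*m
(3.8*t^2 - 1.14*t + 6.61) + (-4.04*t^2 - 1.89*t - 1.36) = -0.24*t^2 - 3.03*t + 5.25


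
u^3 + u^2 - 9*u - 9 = (u - 3)*(u + 1)*(u + 3)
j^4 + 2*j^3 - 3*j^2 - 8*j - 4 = (j - 2)*(j + 1)^2*(j + 2)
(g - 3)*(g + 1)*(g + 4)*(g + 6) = g^4 + 8*g^3 + g^2 - 78*g - 72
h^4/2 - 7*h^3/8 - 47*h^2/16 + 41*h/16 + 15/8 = (h/2 + 1)*(h - 3)*(h - 5/4)*(h + 1/2)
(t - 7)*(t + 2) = t^2 - 5*t - 14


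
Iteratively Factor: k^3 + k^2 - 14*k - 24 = (k - 4)*(k^2 + 5*k + 6) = (k - 4)*(k + 3)*(k + 2)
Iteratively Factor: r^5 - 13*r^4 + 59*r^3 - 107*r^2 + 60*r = (r)*(r^4 - 13*r^3 + 59*r^2 - 107*r + 60) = r*(r - 3)*(r^3 - 10*r^2 + 29*r - 20) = r*(r - 5)*(r - 3)*(r^2 - 5*r + 4) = r*(r - 5)*(r - 3)*(r - 1)*(r - 4)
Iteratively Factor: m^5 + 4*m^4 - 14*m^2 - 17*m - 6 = (m - 2)*(m^4 + 6*m^3 + 12*m^2 + 10*m + 3) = (m - 2)*(m + 3)*(m^3 + 3*m^2 + 3*m + 1) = (m - 2)*(m + 1)*(m + 3)*(m^2 + 2*m + 1) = (m - 2)*(m + 1)^2*(m + 3)*(m + 1)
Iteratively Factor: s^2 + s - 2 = (s - 1)*(s + 2)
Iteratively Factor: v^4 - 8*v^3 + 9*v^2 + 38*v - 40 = (v - 4)*(v^3 - 4*v^2 - 7*v + 10) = (v - 4)*(v - 1)*(v^2 - 3*v - 10) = (v - 5)*(v - 4)*(v - 1)*(v + 2)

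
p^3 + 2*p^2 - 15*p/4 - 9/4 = (p - 3/2)*(p + 1/2)*(p + 3)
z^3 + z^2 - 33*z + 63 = (z - 3)^2*(z + 7)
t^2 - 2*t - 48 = (t - 8)*(t + 6)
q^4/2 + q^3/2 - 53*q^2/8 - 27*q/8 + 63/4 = (q/2 + 1)*(q - 3)*(q - 3/2)*(q + 7/2)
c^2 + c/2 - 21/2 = (c - 3)*(c + 7/2)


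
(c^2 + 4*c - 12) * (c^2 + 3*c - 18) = c^4 + 7*c^3 - 18*c^2 - 108*c + 216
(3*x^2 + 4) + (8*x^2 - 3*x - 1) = 11*x^2 - 3*x + 3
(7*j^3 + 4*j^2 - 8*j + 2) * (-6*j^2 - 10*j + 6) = -42*j^5 - 94*j^4 + 50*j^3 + 92*j^2 - 68*j + 12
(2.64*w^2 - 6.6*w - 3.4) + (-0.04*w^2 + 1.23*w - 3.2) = 2.6*w^2 - 5.37*w - 6.6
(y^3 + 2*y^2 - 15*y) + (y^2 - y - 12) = y^3 + 3*y^2 - 16*y - 12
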